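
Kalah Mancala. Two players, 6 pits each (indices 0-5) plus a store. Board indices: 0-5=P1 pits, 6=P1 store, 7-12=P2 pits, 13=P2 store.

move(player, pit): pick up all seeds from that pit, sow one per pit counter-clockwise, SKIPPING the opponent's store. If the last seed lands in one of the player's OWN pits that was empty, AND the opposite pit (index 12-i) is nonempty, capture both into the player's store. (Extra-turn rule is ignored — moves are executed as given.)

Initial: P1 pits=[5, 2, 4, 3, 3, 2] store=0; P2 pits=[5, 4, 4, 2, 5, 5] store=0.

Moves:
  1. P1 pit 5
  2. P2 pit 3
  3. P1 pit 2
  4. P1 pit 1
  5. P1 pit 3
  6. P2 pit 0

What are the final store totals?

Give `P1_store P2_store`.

Move 1: P1 pit5 -> P1=[5,2,4,3,3,0](1) P2=[6,4,4,2,5,5](0)
Move 2: P2 pit3 -> P1=[5,2,4,3,3,0](1) P2=[6,4,4,0,6,6](0)
Move 3: P1 pit2 -> P1=[5,2,0,4,4,1](2) P2=[6,4,4,0,6,6](0)
Move 4: P1 pit1 -> P1=[5,0,1,5,4,1](2) P2=[6,4,4,0,6,6](0)
Move 5: P1 pit3 -> P1=[5,0,1,0,5,2](3) P2=[7,5,4,0,6,6](0)
Move 6: P2 pit0 -> P1=[6,0,1,0,5,2](3) P2=[0,6,5,1,7,7](1)

Answer: 3 1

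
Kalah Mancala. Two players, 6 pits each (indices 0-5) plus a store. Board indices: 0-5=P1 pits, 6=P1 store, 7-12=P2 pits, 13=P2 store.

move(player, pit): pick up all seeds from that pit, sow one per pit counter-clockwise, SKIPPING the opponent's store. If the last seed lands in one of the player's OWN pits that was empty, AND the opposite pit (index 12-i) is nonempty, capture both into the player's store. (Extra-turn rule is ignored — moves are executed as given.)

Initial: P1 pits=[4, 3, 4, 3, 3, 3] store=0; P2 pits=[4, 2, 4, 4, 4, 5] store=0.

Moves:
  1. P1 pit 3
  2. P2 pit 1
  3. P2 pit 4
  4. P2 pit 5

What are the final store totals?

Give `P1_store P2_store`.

Move 1: P1 pit3 -> P1=[4,3,4,0,4,4](1) P2=[4,2,4,4,4,5](0)
Move 2: P2 pit1 -> P1=[4,3,4,0,4,4](1) P2=[4,0,5,5,4,5](0)
Move 3: P2 pit4 -> P1=[5,4,4,0,4,4](1) P2=[4,0,5,5,0,6](1)
Move 4: P2 pit5 -> P1=[6,5,5,1,5,4](1) P2=[4,0,5,5,0,0](2)

Answer: 1 2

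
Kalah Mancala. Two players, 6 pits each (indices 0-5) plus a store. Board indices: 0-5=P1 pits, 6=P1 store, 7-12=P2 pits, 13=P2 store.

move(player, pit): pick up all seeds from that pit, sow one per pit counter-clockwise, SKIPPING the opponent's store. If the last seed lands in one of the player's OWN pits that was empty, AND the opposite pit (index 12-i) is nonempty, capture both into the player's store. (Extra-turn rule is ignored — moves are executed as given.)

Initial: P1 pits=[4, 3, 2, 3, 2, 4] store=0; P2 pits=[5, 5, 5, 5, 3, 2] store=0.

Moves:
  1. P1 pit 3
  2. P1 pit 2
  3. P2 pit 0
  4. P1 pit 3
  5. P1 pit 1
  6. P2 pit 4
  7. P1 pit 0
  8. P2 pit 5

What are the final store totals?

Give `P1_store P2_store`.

Answer: 1 2

Derivation:
Move 1: P1 pit3 -> P1=[4,3,2,0,3,5](1) P2=[5,5,5,5,3,2](0)
Move 2: P1 pit2 -> P1=[4,3,0,1,4,5](1) P2=[5,5,5,5,3,2](0)
Move 3: P2 pit0 -> P1=[4,3,0,1,4,5](1) P2=[0,6,6,6,4,3](0)
Move 4: P1 pit3 -> P1=[4,3,0,0,5,5](1) P2=[0,6,6,6,4,3](0)
Move 5: P1 pit1 -> P1=[4,0,1,1,6,5](1) P2=[0,6,6,6,4,3](0)
Move 6: P2 pit4 -> P1=[5,1,1,1,6,5](1) P2=[0,6,6,6,0,4](1)
Move 7: P1 pit0 -> P1=[0,2,2,2,7,6](1) P2=[0,6,6,6,0,4](1)
Move 8: P2 pit5 -> P1=[1,3,3,2,7,6](1) P2=[0,6,6,6,0,0](2)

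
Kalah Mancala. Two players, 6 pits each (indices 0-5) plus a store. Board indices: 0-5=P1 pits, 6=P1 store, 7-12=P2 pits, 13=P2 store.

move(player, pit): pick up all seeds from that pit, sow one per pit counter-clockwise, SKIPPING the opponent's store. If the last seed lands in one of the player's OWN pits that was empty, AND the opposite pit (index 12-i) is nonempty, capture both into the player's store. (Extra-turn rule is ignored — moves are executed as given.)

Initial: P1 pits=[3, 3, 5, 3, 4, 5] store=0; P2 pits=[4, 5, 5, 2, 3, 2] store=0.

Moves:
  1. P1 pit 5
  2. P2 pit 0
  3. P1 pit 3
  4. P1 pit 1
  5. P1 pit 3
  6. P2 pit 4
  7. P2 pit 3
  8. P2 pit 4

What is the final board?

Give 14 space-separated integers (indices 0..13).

Move 1: P1 pit5 -> P1=[3,3,5,3,4,0](1) P2=[5,6,6,3,3,2](0)
Move 2: P2 pit0 -> P1=[3,3,5,3,4,0](1) P2=[0,7,7,4,4,3](0)
Move 3: P1 pit3 -> P1=[3,3,5,0,5,1](2) P2=[0,7,7,4,4,3](0)
Move 4: P1 pit1 -> P1=[3,0,6,1,6,1](2) P2=[0,7,7,4,4,3](0)
Move 5: P1 pit3 -> P1=[3,0,6,0,7,1](2) P2=[0,7,7,4,4,3](0)
Move 6: P2 pit4 -> P1=[4,1,6,0,7,1](2) P2=[0,7,7,4,0,4](1)
Move 7: P2 pit3 -> P1=[5,1,6,0,7,1](2) P2=[0,7,7,0,1,5](2)
Move 8: P2 pit4 -> P1=[5,1,6,0,7,1](2) P2=[0,7,7,0,0,6](2)

Answer: 5 1 6 0 7 1 2 0 7 7 0 0 6 2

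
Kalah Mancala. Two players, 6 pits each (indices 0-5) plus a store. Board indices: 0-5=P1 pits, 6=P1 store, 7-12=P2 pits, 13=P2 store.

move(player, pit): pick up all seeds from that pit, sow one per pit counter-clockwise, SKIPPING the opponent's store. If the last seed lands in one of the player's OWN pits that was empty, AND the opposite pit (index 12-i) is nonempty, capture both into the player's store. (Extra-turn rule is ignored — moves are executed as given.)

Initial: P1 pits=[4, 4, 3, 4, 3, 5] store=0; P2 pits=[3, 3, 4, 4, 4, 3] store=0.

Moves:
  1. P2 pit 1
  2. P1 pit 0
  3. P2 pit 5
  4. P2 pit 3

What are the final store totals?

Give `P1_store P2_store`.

Move 1: P2 pit1 -> P1=[4,4,3,4,3,5](0) P2=[3,0,5,5,5,3](0)
Move 2: P1 pit0 -> P1=[0,5,4,5,4,5](0) P2=[3,0,5,5,5,3](0)
Move 3: P2 pit5 -> P1=[1,6,4,5,4,5](0) P2=[3,0,5,5,5,0](1)
Move 4: P2 pit3 -> P1=[2,7,4,5,4,5](0) P2=[3,0,5,0,6,1](2)

Answer: 0 2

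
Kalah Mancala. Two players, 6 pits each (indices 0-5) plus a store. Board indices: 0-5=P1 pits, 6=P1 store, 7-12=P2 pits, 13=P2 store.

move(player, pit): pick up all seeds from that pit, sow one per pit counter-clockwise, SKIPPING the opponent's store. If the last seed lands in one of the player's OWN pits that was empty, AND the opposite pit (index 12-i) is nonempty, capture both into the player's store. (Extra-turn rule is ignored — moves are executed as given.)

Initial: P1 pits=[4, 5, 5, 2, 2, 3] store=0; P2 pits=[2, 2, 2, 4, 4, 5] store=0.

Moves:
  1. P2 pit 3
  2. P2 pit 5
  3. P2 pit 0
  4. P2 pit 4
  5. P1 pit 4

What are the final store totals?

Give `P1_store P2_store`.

Move 1: P2 pit3 -> P1=[5,5,5,2,2,3](0) P2=[2,2,2,0,5,6](1)
Move 2: P2 pit5 -> P1=[6,6,6,3,3,3](0) P2=[2,2,2,0,5,0](2)
Move 3: P2 pit0 -> P1=[6,6,6,3,3,3](0) P2=[0,3,3,0,5,0](2)
Move 4: P2 pit4 -> P1=[7,7,7,3,3,3](0) P2=[0,3,3,0,0,1](3)
Move 5: P1 pit4 -> P1=[7,7,7,3,0,4](1) P2=[1,3,3,0,0,1](3)

Answer: 1 3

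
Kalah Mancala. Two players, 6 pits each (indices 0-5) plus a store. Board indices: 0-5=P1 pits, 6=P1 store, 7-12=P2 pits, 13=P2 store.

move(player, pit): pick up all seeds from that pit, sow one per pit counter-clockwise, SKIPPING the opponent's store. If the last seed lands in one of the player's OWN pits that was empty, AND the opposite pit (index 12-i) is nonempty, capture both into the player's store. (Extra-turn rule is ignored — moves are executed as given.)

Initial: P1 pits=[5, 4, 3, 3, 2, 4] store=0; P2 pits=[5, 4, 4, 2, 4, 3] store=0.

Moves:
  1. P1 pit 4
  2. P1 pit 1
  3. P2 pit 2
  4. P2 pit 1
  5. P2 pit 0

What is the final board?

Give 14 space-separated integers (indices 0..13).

Answer: 5 0 4 4 1 6 1 0 1 2 5 7 6 1

Derivation:
Move 1: P1 pit4 -> P1=[5,4,3,3,0,5](1) P2=[5,4,4,2,4,3](0)
Move 2: P1 pit1 -> P1=[5,0,4,4,1,6](1) P2=[5,4,4,2,4,3](0)
Move 3: P2 pit2 -> P1=[5,0,4,4,1,6](1) P2=[5,4,0,3,5,4](1)
Move 4: P2 pit1 -> P1=[5,0,4,4,1,6](1) P2=[5,0,1,4,6,5](1)
Move 5: P2 pit0 -> P1=[5,0,4,4,1,6](1) P2=[0,1,2,5,7,6](1)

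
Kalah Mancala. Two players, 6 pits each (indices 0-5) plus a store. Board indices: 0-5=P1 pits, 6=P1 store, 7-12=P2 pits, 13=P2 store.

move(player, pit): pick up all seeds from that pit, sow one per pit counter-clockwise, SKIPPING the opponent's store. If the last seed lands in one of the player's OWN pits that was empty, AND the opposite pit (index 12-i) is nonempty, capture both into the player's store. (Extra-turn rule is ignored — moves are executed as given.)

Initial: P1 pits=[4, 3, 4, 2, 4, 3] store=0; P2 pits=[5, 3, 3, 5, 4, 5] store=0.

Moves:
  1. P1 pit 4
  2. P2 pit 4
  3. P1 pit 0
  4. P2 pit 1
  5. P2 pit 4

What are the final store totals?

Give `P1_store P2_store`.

Move 1: P1 pit4 -> P1=[4,3,4,2,0,4](1) P2=[6,4,3,5,4,5](0)
Move 2: P2 pit4 -> P1=[5,4,4,2,0,4](1) P2=[6,4,3,5,0,6](1)
Move 3: P1 pit0 -> P1=[0,5,5,3,1,5](1) P2=[6,4,3,5,0,6](1)
Move 4: P2 pit1 -> P1=[0,5,5,3,1,5](1) P2=[6,0,4,6,1,7](1)
Move 5: P2 pit4 -> P1=[0,5,5,3,1,5](1) P2=[6,0,4,6,0,8](1)

Answer: 1 1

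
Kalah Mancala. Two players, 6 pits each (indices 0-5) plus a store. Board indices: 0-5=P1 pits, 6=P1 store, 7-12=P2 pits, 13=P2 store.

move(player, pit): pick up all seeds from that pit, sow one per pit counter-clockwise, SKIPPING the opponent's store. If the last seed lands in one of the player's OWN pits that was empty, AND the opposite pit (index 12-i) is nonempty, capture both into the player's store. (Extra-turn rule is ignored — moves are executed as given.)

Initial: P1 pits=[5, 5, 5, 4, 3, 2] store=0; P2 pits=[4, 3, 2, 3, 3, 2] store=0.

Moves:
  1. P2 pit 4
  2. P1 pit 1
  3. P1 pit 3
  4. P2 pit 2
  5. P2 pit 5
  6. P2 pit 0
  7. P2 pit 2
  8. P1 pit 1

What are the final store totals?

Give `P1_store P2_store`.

Move 1: P2 pit4 -> P1=[6,5,5,4,3,2](0) P2=[4,3,2,3,0,3](1)
Move 2: P1 pit1 -> P1=[6,0,6,5,4,3](1) P2=[4,3,2,3,0,3](1)
Move 3: P1 pit3 -> P1=[6,0,6,0,5,4](2) P2=[5,4,2,3,0,3](1)
Move 4: P2 pit2 -> P1=[6,0,6,0,5,4](2) P2=[5,4,0,4,1,3](1)
Move 5: P2 pit5 -> P1=[7,1,6,0,5,4](2) P2=[5,4,0,4,1,0](2)
Move 6: P2 pit0 -> P1=[0,1,6,0,5,4](2) P2=[0,5,1,5,2,0](10)
Move 7: P2 pit2 -> P1=[0,1,6,0,5,4](2) P2=[0,5,0,6,2,0](10)
Move 8: P1 pit1 -> P1=[0,0,7,0,5,4](2) P2=[0,5,0,6,2,0](10)

Answer: 2 10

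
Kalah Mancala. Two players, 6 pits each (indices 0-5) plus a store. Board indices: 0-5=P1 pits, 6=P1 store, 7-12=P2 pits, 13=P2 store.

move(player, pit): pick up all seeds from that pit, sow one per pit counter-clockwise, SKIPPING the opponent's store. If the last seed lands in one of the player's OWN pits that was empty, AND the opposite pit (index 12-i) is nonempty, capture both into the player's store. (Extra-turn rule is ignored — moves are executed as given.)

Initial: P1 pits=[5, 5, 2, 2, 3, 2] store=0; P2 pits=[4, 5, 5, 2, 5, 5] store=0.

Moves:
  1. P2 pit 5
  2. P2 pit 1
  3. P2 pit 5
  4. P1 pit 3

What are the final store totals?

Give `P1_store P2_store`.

Answer: 1 3

Derivation:
Move 1: P2 pit5 -> P1=[6,6,3,3,3,2](0) P2=[4,5,5,2,5,0](1)
Move 2: P2 pit1 -> P1=[6,6,3,3,3,2](0) P2=[4,0,6,3,6,1](2)
Move 3: P2 pit5 -> P1=[6,6,3,3,3,2](0) P2=[4,0,6,3,6,0](3)
Move 4: P1 pit3 -> P1=[6,6,3,0,4,3](1) P2=[4,0,6,3,6,0](3)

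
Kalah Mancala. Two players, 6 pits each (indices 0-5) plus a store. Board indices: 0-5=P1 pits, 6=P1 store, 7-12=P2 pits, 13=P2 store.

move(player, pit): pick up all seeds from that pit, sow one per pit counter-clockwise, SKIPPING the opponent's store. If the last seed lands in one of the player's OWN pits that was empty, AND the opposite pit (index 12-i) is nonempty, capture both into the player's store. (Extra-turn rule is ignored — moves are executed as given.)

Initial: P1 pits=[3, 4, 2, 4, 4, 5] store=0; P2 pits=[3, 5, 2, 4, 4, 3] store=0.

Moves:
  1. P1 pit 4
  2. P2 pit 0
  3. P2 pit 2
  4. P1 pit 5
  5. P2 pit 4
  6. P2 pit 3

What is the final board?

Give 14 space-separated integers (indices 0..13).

Move 1: P1 pit4 -> P1=[3,4,2,4,0,6](1) P2=[4,6,2,4,4,3](0)
Move 2: P2 pit0 -> P1=[3,4,2,4,0,6](1) P2=[0,7,3,5,5,3](0)
Move 3: P2 pit2 -> P1=[3,4,2,4,0,6](1) P2=[0,7,0,6,6,4](0)
Move 4: P1 pit5 -> P1=[3,4,2,4,0,0](2) P2=[1,8,1,7,7,4](0)
Move 5: P2 pit4 -> P1=[4,5,3,5,1,0](2) P2=[1,8,1,7,0,5](1)
Move 6: P2 pit3 -> P1=[5,6,4,6,1,0](2) P2=[1,8,1,0,1,6](2)

Answer: 5 6 4 6 1 0 2 1 8 1 0 1 6 2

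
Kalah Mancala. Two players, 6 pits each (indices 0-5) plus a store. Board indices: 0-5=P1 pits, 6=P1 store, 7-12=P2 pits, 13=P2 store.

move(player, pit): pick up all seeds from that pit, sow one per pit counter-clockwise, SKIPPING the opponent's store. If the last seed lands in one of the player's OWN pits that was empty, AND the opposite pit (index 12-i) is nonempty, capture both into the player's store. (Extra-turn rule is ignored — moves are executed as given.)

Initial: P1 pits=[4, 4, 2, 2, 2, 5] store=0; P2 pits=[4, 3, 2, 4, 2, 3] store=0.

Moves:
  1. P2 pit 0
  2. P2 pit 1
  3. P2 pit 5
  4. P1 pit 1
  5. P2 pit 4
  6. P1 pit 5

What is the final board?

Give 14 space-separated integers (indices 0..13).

Move 1: P2 pit0 -> P1=[4,4,2,2,2,5](0) P2=[0,4,3,5,3,3](0)
Move 2: P2 pit1 -> P1=[4,4,2,2,2,5](0) P2=[0,0,4,6,4,4](0)
Move 3: P2 pit5 -> P1=[5,5,3,2,2,5](0) P2=[0,0,4,6,4,0](1)
Move 4: P1 pit1 -> P1=[5,0,4,3,3,6](1) P2=[0,0,4,6,4,0](1)
Move 5: P2 pit4 -> P1=[6,1,4,3,3,6](1) P2=[0,0,4,6,0,1](2)
Move 6: P1 pit5 -> P1=[6,1,4,3,3,0](2) P2=[1,1,5,7,1,1](2)

Answer: 6 1 4 3 3 0 2 1 1 5 7 1 1 2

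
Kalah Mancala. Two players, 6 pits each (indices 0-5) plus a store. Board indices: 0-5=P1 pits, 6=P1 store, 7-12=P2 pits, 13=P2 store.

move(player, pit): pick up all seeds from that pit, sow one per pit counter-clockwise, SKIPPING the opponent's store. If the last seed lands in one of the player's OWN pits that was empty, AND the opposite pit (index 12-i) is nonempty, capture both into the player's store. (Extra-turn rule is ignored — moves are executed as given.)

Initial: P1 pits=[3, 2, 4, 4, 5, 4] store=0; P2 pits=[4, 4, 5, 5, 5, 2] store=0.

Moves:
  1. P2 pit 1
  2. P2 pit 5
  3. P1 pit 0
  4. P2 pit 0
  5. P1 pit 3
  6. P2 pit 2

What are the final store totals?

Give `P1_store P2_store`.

Answer: 1 2

Derivation:
Move 1: P2 pit1 -> P1=[3,2,4,4,5,4](0) P2=[4,0,6,6,6,3](0)
Move 2: P2 pit5 -> P1=[4,3,4,4,5,4](0) P2=[4,0,6,6,6,0](1)
Move 3: P1 pit0 -> P1=[0,4,5,5,6,4](0) P2=[4,0,6,6,6,0](1)
Move 4: P2 pit0 -> P1=[0,4,5,5,6,4](0) P2=[0,1,7,7,7,0](1)
Move 5: P1 pit3 -> P1=[0,4,5,0,7,5](1) P2=[1,2,7,7,7,0](1)
Move 6: P2 pit2 -> P1=[1,5,6,0,7,5](1) P2=[1,2,0,8,8,1](2)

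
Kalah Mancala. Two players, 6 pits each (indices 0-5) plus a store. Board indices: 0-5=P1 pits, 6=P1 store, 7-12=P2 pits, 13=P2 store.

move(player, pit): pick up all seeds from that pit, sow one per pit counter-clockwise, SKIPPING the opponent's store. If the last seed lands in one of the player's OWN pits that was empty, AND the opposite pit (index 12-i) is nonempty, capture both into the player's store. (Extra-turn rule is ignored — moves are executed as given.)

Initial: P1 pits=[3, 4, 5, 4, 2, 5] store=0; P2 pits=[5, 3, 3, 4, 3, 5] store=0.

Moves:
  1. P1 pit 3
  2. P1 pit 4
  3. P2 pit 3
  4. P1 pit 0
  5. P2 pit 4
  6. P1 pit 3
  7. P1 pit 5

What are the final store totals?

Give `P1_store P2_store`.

Answer: 7 2

Derivation:
Move 1: P1 pit3 -> P1=[3,4,5,0,3,6](1) P2=[6,3,3,4,3,5](0)
Move 2: P1 pit4 -> P1=[3,4,5,0,0,7](2) P2=[7,3,3,4,3,5](0)
Move 3: P2 pit3 -> P1=[4,4,5,0,0,7](2) P2=[7,3,3,0,4,6](1)
Move 4: P1 pit0 -> P1=[0,5,6,1,0,7](6) P2=[7,0,3,0,4,6](1)
Move 5: P2 pit4 -> P1=[1,6,6,1,0,7](6) P2=[7,0,3,0,0,7](2)
Move 6: P1 pit3 -> P1=[1,6,6,0,1,7](6) P2=[7,0,3,0,0,7](2)
Move 7: P1 pit5 -> P1=[1,6,6,0,1,0](7) P2=[8,1,4,1,1,8](2)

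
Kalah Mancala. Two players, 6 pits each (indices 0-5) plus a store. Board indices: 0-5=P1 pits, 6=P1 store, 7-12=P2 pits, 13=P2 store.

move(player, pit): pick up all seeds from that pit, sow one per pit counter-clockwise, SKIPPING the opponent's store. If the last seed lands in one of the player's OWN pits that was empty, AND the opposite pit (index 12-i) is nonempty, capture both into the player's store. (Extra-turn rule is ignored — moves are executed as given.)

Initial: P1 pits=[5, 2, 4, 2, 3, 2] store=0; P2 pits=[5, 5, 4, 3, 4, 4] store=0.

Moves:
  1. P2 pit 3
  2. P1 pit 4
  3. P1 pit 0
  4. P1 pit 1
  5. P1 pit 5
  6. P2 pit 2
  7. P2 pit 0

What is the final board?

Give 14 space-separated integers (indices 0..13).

Answer: 2 0 6 4 2 0 2 0 7 1 2 7 7 3

Derivation:
Move 1: P2 pit3 -> P1=[5,2,4,2,3,2](0) P2=[5,5,4,0,5,5](1)
Move 2: P1 pit4 -> P1=[5,2,4,2,0,3](1) P2=[6,5,4,0,5,5](1)
Move 3: P1 pit0 -> P1=[0,3,5,3,1,4](1) P2=[6,5,4,0,5,5](1)
Move 4: P1 pit1 -> P1=[0,0,6,4,2,4](1) P2=[6,5,4,0,5,5](1)
Move 5: P1 pit5 -> P1=[0,0,6,4,2,0](2) P2=[7,6,5,0,5,5](1)
Move 6: P2 pit2 -> P1=[1,0,6,4,2,0](2) P2=[7,6,0,1,6,6](2)
Move 7: P2 pit0 -> P1=[2,0,6,4,2,0](2) P2=[0,7,1,2,7,7](3)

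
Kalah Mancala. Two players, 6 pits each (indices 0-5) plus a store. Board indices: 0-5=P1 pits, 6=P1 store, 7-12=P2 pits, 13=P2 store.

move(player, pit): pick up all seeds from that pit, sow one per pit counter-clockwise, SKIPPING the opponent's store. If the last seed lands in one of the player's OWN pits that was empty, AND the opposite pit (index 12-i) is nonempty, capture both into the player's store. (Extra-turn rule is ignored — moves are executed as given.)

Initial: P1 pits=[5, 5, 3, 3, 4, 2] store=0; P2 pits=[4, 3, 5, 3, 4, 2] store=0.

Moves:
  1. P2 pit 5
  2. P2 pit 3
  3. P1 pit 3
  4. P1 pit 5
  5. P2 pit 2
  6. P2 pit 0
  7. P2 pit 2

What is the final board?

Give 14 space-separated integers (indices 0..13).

Move 1: P2 pit5 -> P1=[6,5,3,3,4,2](0) P2=[4,3,5,3,4,0](1)
Move 2: P2 pit3 -> P1=[6,5,3,3,4,2](0) P2=[4,3,5,0,5,1](2)
Move 3: P1 pit3 -> P1=[6,5,3,0,5,3](1) P2=[4,3,5,0,5,1](2)
Move 4: P1 pit5 -> P1=[6,5,3,0,5,0](2) P2=[5,4,5,0,5,1](2)
Move 5: P2 pit2 -> P1=[7,5,3,0,5,0](2) P2=[5,4,0,1,6,2](3)
Move 6: P2 pit0 -> P1=[7,5,3,0,5,0](2) P2=[0,5,1,2,7,3](3)
Move 7: P2 pit2 -> P1=[7,5,3,0,5,0](2) P2=[0,5,0,3,7,3](3)

Answer: 7 5 3 0 5 0 2 0 5 0 3 7 3 3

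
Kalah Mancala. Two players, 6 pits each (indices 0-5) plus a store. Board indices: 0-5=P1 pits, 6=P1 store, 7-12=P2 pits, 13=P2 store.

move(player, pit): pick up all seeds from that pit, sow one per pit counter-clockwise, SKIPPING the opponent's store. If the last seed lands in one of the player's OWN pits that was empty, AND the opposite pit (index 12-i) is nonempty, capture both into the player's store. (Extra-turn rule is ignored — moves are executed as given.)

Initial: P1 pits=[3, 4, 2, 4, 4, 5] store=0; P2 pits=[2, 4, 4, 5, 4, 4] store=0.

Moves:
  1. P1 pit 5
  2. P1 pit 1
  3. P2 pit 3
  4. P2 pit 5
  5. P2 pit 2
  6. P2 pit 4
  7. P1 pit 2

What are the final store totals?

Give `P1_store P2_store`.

Answer: 6 4

Derivation:
Move 1: P1 pit5 -> P1=[3,4,2,4,4,0](1) P2=[3,5,5,6,4,4](0)
Move 2: P1 pit1 -> P1=[3,0,3,5,5,0](5) P2=[0,5,5,6,4,4](0)
Move 3: P2 pit3 -> P1=[4,1,4,5,5,0](5) P2=[0,5,5,0,5,5](1)
Move 4: P2 pit5 -> P1=[5,2,5,6,5,0](5) P2=[0,5,5,0,5,0](2)
Move 5: P2 pit2 -> P1=[6,2,5,6,5,0](5) P2=[0,5,0,1,6,1](3)
Move 6: P2 pit4 -> P1=[7,3,6,7,5,0](5) P2=[0,5,0,1,0,2](4)
Move 7: P1 pit2 -> P1=[7,3,0,8,6,1](6) P2=[1,6,0,1,0,2](4)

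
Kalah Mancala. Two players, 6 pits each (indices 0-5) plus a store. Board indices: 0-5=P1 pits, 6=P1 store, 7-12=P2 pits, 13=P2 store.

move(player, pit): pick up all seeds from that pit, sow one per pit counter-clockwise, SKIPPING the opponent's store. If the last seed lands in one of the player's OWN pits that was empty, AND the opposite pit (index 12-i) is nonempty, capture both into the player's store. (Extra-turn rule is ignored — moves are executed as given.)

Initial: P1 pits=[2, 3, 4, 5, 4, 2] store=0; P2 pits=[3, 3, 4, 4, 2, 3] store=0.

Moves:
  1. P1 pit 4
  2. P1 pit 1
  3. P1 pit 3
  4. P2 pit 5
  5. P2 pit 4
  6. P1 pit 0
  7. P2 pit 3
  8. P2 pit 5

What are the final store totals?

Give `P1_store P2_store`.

Answer: 13 4

Derivation:
Move 1: P1 pit4 -> P1=[2,3,4,5,0,3](1) P2=[4,4,4,4,2,3](0)
Move 2: P1 pit1 -> P1=[2,0,5,6,0,3](6) P2=[4,0,4,4,2,3](0)
Move 3: P1 pit3 -> P1=[2,0,5,0,1,4](7) P2=[5,1,5,4,2,3](0)
Move 4: P2 pit5 -> P1=[3,1,5,0,1,4](7) P2=[5,1,5,4,2,0](1)
Move 5: P2 pit4 -> P1=[3,1,5,0,1,4](7) P2=[5,1,5,4,0,1](2)
Move 6: P1 pit0 -> P1=[0,2,6,0,1,4](13) P2=[5,1,0,4,0,1](2)
Move 7: P2 pit3 -> P1=[1,2,6,0,1,4](13) P2=[5,1,0,0,1,2](3)
Move 8: P2 pit5 -> P1=[2,2,6,0,1,4](13) P2=[5,1,0,0,1,0](4)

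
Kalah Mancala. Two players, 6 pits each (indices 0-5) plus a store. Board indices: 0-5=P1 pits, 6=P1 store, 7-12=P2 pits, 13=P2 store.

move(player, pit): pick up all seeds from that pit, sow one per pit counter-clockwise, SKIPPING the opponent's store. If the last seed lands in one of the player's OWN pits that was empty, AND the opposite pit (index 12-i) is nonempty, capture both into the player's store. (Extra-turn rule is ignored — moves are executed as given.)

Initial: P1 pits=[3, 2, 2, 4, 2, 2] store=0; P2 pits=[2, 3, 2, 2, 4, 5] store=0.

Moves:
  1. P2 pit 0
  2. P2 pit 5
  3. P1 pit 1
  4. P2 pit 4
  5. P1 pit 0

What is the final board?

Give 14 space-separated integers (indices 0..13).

Answer: 0 2 5 7 4 3 0 0 4 3 2 0 1 2

Derivation:
Move 1: P2 pit0 -> P1=[3,2,2,4,2,2](0) P2=[0,4,3,2,4,5](0)
Move 2: P2 pit5 -> P1=[4,3,3,5,2,2](0) P2=[0,4,3,2,4,0](1)
Move 3: P1 pit1 -> P1=[4,0,4,6,3,2](0) P2=[0,4,3,2,4,0](1)
Move 4: P2 pit4 -> P1=[5,1,4,6,3,2](0) P2=[0,4,3,2,0,1](2)
Move 5: P1 pit0 -> P1=[0,2,5,7,4,3](0) P2=[0,4,3,2,0,1](2)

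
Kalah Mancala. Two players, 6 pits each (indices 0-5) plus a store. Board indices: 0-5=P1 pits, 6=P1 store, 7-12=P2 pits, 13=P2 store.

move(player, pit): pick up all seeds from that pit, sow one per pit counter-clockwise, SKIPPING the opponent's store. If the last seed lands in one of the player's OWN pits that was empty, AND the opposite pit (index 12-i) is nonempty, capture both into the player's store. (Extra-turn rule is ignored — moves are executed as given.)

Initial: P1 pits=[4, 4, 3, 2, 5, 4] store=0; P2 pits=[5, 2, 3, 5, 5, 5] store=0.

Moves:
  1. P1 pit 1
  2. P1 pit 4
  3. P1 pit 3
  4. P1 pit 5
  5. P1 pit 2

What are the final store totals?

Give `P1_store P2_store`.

Answer: 4 0

Derivation:
Move 1: P1 pit1 -> P1=[4,0,4,3,6,5](0) P2=[5,2,3,5,5,5](0)
Move 2: P1 pit4 -> P1=[4,0,4,3,0,6](1) P2=[6,3,4,6,5,5](0)
Move 3: P1 pit3 -> P1=[4,0,4,0,1,7](2) P2=[6,3,4,6,5,5](0)
Move 4: P1 pit5 -> P1=[4,0,4,0,1,0](3) P2=[7,4,5,7,6,6](0)
Move 5: P1 pit2 -> P1=[4,0,0,1,2,1](4) P2=[7,4,5,7,6,6](0)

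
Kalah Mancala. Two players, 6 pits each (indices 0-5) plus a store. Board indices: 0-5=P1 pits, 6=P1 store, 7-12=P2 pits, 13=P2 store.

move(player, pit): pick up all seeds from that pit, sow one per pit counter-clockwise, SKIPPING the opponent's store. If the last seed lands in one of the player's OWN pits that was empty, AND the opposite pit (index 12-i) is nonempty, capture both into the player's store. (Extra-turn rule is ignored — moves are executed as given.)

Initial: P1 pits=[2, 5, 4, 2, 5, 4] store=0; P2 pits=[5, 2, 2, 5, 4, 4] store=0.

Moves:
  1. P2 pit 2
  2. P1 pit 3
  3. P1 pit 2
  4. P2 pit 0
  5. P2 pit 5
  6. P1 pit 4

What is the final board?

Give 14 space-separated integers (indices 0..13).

Move 1: P2 pit2 -> P1=[2,5,4,2,5,4](0) P2=[5,2,0,6,5,4](0)
Move 2: P1 pit3 -> P1=[2,5,4,0,6,5](0) P2=[5,2,0,6,5,4](0)
Move 3: P1 pit2 -> P1=[2,5,0,1,7,6](1) P2=[5,2,0,6,5,4](0)
Move 4: P2 pit0 -> P1=[2,5,0,1,7,6](1) P2=[0,3,1,7,6,5](0)
Move 5: P2 pit5 -> P1=[3,6,1,2,7,6](1) P2=[0,3,1,7,6,0](1)
Move 6: P1 pit4 -> P1=[3,6,1,2,0,7](2) P2=[1,4,2,8,7,0](1)

Answer: 3 6 1 2 0 7 2 1 4 2 8 7 0 1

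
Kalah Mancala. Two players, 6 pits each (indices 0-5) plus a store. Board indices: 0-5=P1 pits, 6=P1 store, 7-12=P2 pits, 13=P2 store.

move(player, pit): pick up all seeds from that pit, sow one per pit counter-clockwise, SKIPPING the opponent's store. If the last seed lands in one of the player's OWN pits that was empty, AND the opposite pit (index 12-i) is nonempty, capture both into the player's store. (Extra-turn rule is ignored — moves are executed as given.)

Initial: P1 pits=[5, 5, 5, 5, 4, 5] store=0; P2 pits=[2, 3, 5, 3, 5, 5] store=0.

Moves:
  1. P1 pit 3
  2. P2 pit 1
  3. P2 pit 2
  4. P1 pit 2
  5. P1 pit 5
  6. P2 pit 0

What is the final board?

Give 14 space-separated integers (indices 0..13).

Answer: 6 6 0 1 6 0 3 0 2 2 7 9 9 1

Derivation:
Move 1: P1 pit3 -> P1=[5,5,5,0,5,6](1) P2=[3,4,5,3,5,5](0)
Move 2: P2 pit1 -> P1=[5,5,5,0,5,6](1) P2=[3,0,6,4,6,6](0)
Move 3: P2 pit2 -> P1=[6,6,5,0,5,6](1) P2=[3,0,0,5,7,7](1)
Move 4: P1 pit2 -> P1=[6,6,0,1,6,7](2) P2=[4,0,0,5,7,7](1)
Move 5: P1 pit5 -> P1=[6,6,0,1,6,0](3) P2=[5,1,1,6,8,8](1)
Move 6: P2 pit0 -> P1=[6,6,0,1,6,0](3) P2=[0,2,2,7,9,9](1)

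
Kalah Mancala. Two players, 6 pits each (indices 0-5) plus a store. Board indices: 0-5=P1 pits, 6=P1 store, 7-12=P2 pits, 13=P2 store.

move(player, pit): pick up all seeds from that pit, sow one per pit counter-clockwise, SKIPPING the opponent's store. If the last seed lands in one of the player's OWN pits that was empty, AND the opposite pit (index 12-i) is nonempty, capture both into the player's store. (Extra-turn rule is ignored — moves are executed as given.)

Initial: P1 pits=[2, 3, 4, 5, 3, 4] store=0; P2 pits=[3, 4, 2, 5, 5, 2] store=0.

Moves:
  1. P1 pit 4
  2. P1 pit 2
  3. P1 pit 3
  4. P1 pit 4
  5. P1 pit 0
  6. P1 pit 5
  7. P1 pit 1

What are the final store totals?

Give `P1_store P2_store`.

Answer: 22 0

Derivation:
Move 1: P1 pit4 -> P1=[2,3,4,5,0,5](1) P2=[4,4,2,5,5,2](0)
Move 2: P1 pit2 -> P1=[2,3,0,6,1,6](2) P2=[4,4,2,5,5,2](0)
Move 3: P1 pit3 -> P1=[2,3,0,0,2,7](3) P2=[5,5,3,5,5,2](0)
Move 4: P1 pit4 -> P1=[2,3,0,0,0,8](4) P2=[5,5,3,5,5,2](0)
Move 5: P1 pit0 -> P1=[0,4,0,0,0,8](10) P2=[5,5,3,0,5,2](0)
Move 6: P1 pit5 -> P1=[0,4,0,0,0,0](15) P2=[6,6,4,1,6,0](0)
Move 7: P1 pit1 -> P1=[0,0,1,1,1,0](22) P2=[0,6,4,1,6,0](0)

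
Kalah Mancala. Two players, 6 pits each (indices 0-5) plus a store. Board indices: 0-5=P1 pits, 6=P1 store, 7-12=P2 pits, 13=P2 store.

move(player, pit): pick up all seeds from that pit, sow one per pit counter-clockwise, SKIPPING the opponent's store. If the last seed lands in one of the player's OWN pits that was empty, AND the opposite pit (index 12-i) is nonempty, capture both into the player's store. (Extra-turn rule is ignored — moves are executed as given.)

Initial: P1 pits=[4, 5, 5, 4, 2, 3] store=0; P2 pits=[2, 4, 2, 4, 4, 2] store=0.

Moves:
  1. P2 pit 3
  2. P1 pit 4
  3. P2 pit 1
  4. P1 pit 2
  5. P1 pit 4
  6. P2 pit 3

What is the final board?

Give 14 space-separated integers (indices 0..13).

Answer: 5 5 0 5 0 6 2 3 0 3 0 7 4 1

Derivation:
Move 1: P2 pit3 -> P1=[5,5,5,4,2,3](0) P2=[2,4,2,0,5,3](1)
Move 2: P1 pit4 -> P1=[5,5,5,4,0,4](1) P2=[2,4,2,0,5,3](1)
Move 3: P2 pit1 -> P1=[5,5,5,4,0,4](1) P2=[2,0,3,1,6,4](1)
Move 4: P1 pit2 -> P1=[5,5,0,5,1,5](2) P2=[3,0,3,1,6,4](1)
Move 5: P1 pit4 -> P1=[5,5,0,5,0,6](2) P2=[3,0,3,1,6,4](1)
Move 6: P2 pit3 -> P1=[5,5,0,5,0,6](2) P2=[3,0,3,0,7,4](1)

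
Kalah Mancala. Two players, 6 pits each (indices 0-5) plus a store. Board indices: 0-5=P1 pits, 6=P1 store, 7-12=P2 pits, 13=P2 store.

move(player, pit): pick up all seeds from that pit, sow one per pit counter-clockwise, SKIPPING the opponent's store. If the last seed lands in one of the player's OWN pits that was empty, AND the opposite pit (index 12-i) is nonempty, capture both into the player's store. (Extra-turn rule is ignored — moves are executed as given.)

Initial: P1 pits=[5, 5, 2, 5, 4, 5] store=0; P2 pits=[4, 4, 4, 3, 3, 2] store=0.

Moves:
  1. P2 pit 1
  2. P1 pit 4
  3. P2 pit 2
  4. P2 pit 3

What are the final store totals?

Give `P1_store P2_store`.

Move 1: P2 pit1 -> P1=[5,5,2,5,4,5](0) P2=[4,0,5,4,4,3](0)
Move 2: P1 pit4 -> P1=[5,5,2,5,0,6](1) P2=[5,1,5,4,4,3](0)
Move 3: P2 pit2 -> P1=[6,5,2,5,0,6](1) P2=[5,1,0,5,5,4](1)
Move 4: P2 pit3 -> P1=[7,6,2,5,0,6](1) P2=[5,1,0,0,6,5](2)

Answer: 1 2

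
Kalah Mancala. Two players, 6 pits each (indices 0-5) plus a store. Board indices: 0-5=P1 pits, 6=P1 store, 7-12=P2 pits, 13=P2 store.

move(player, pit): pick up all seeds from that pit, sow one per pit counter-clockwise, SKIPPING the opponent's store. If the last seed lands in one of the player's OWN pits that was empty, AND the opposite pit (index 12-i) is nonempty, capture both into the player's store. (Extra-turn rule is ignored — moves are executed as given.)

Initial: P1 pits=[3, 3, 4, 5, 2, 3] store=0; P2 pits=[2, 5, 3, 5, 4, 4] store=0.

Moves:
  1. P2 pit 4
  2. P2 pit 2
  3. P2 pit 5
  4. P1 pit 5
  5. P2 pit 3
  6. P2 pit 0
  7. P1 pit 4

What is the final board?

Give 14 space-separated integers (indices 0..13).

Move 1: P2 pit4 -> P1=[4,4,4,5,2,3](0) P2=[2,5,3,5,0,5](1)
Move 2: P2 pit2 -> P1=[4,4,4,5,2,3](0) P2=[2,5,0,6,1,6](1)
Move 3: P2 pit5 -> P1=[5,5,5,6,3,3](0) P2=[2,5,0,6,1,0](2)
Move 4: P1 pit5 -> P1=[5,5,5,6,3,0](1) P2=[3,6,0,6,1,0](2)
Move 5: P2 pit3 -> P1=[6,6,6,6,3,0](1) P2=[3,6,0,0,2,1](3)
Move 6: P2 pit0 -> P1=[6,6,0,6,3,0](1) P2=[0,7,1,0,2,1](10)
Move 7: P1 pit4 -> P1=[6,6,0,6,0,1](2) P2=[1,7,1,0,2,1](10)

Answer: 6 6 0 6 0 1 2 1 7 1 0 2 1 10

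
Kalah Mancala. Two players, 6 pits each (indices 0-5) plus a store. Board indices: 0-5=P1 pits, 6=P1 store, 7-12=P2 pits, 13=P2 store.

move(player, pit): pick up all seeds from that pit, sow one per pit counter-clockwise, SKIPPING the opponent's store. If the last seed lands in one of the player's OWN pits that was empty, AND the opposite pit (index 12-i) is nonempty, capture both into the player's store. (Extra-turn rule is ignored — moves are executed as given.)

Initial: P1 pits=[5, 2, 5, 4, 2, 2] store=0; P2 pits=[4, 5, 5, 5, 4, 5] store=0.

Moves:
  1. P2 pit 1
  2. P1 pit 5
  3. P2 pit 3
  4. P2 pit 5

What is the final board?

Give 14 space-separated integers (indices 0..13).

Answer: 7 4 7 5 3 1 1 5 0 6 0 6 0 3

Derivation:
Move 1: P2 pit1 -> P1=[5,2,5,4,2,2](0) P2=[4,0,6,6,5,6](1)
Move 2: P1 pit5 -> P1=[5,2,5,4,2,0](1) P2=[5,0,6,6,5,6](1)
Move 3: P2 pit3 -> P1=[6,3,6,4,2,0](1) P2=[5,0,6,0,6,7](2)
Move 4: P2 pit5 -> P1=[7,4,7,5,3,1](1) P2=[5,0,6,0,6,0](3)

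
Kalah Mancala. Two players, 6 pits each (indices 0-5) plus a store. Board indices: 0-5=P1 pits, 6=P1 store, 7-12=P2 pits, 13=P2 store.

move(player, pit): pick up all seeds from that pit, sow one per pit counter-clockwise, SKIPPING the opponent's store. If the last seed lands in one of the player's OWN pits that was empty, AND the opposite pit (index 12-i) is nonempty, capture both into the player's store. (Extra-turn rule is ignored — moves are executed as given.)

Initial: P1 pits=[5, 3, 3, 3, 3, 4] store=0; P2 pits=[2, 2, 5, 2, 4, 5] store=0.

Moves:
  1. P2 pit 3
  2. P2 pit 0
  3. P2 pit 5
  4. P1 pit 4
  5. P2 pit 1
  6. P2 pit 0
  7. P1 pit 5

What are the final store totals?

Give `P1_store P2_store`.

Answer: 2 8

Derivation:
Move 1: P2 pit3 -> P1=[5,3,3,3,3,4](0) P2=[2,2,5,0,5,6](0)
Move 2: P2 pit0 -> P1=[5,3,3,3,3,4](0) P2=[0,3,6,0,5,6](0)
Move 3: P2 pit5 -> P1=[6,4,4,4,4,4](0) P2=[0,3,6,0,5,0](1)
Move 4: P1 pit4 -> P1=[6,4,4,4,0,5](1) P2=[1,4,6,0,5,0](1)
Move 5: P2 pit1 -> P1=[0,4,4,4,0,5](1) P2=[1,0,7,1,6,0](8)
Move 6: P2 pit0 -> P1=[0,4,4,4,0,5](1) P2=[0,1,7,1,6,0](8)
Move 7: P1 pit5 -> P1=[0,4,4,4,0,0](2) P2=[1,2,8,2,6,0](8)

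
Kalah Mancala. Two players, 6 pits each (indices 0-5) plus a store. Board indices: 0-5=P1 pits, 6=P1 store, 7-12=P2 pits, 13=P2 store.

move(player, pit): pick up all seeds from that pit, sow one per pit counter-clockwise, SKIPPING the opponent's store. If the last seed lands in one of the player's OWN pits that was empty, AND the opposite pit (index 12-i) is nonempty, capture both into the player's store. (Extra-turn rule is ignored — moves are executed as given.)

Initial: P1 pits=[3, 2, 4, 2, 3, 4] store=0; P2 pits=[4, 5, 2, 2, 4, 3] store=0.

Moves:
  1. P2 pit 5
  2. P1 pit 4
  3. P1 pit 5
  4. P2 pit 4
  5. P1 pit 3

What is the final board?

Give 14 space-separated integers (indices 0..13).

Move 1: P2 pit5 -> P1=[4,3,4,2,3,4](0) P2=[4,5,2,2,4,0](1)
Move 2: P1 pit4 -> P1=[4,3,4,2,0,5](1) P2=[5,5,2,2,4,0](1)
Move 3: P1 pit5 -> P1=[4,3,4,2,0,0](2) P2=[6,6,3,3,4,0](1)
Move 4: P2 pit4 -> P1=[5,4,4,2,0,0](2) P2=[6,6,3,3,0,1](2)
Move 5: P1 pit3 -> P1=[5,4,4,0,1,0](9) P2=[0,6,3,3,0,1](2)

Answer: 5 4 4 0 1 0 9 0 6 3 3 0 1 2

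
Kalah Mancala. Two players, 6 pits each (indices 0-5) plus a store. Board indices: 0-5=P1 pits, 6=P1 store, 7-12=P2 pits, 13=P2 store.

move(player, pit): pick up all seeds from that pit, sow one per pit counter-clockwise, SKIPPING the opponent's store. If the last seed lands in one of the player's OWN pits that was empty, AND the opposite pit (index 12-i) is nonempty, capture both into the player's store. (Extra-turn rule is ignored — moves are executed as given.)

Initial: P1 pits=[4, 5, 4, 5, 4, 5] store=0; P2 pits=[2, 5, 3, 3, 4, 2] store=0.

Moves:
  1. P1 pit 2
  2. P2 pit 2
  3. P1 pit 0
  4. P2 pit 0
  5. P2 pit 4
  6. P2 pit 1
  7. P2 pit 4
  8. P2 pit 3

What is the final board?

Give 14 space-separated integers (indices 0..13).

Answer: 3 8 2 0 6 6 1 0 0 1 0 1 7 11

Derivation:
Move 1: P1 pit2 -> P1=[4,5,0,6,5,6](1) P2=[2,5,3,3,4,2](0)
Move 2: P2 pit2 -> P1=[4,5,0,6,5,6](1) P2=[2,5,0,4,5,3](0)
Move 3: P1 pit0 -> P1=[0,6,1,7,6,6](1) P2=[2,5,0,4,5,3](0)
Move 4: P2 pit0 -> P1=[0,6,1,0,6,6](1) P2=[0,6,0,4,5,3](8)
Move 5: P2 pit4 -> P1=[1,7,2,0,6,6](1) P2=[0,6,0,4,0,4](9)
Move 6: P2 pit1 -> P1=[2,7,2,0,6,6](1) P2=[0,0,1,5,1,5](10)
Move 7: P2 pit4 -> P1=[2,7,2,0,6,6](1) P2=[0,0,1,5,0,6](10)
Move 8: P2 pit3 -> P1=[3,8,2,0,6,6](1) P2=[0,0,1,0,1,7](11)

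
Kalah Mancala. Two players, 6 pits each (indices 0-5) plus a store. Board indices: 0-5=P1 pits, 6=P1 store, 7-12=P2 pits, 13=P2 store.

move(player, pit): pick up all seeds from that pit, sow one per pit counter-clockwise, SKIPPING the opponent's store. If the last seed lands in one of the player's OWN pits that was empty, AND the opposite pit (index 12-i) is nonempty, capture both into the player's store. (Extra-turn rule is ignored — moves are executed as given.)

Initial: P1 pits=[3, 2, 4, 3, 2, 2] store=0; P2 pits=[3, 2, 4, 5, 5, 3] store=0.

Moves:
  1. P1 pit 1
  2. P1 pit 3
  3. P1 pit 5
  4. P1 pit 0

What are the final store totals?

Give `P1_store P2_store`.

Move 1: P1 pit1 -> P1=[3,0,5,4,2,2](0) P2=[3,2,4,5,5,3](0)
Move 2: P1 pit3 -> P1=[3,0,5,0,3,3](1) P2=[4,2,4,5,5,3](0)
Move 3: P1 pit5 -> P1=[3,0,5,0,3,0](2) P2=[5,3,4,5,5,3](0)
Move 4: P1 pit0 -> P1=[0,1,6,0,3,0](7) P2=[5,3,0,5,5,3](0)

Answer: 7 0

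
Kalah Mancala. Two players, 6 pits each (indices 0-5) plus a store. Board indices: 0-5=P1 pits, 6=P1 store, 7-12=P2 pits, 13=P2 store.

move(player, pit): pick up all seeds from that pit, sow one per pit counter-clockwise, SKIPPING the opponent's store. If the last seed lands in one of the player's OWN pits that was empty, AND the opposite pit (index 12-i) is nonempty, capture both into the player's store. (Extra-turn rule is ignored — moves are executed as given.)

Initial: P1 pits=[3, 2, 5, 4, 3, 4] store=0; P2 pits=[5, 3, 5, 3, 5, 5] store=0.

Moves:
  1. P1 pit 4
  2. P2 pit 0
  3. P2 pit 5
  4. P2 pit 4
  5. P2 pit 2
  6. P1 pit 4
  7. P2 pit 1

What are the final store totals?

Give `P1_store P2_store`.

Move 1: P1 pit4 -> P1=[3,2,5,4,0,5](1) P2=[6,3,5,3,5,5](0)
Move 2: P2 pit0 -> P1=[3,2,5,4,0,5](1) P2=[0,4,6,4,6,6](1)
Move 3: P2 pit5 -> P1=[4,3,6,5,1,5](1) P2=[0,4,6,4,6,0](2)
Move 4: P2 pit4 -> P1=[5,4,7,6,1,5](1) P2=[0,4,6,4,0,1](3)
Move 5: P2 pit2 -> P1=[6,5,7,6,1,5](1) P2=[0,4,0,5,1,2](4)
Move 6: P1 pit4 -> P1=[6,5,7,6,0,6](1) P2=[0,4,0,5,1,2](4)
Move 7: P2 pit1 -> P1=[6,5,7,6,0,6](1) P2=[0,0,1,6,2,3](4)

Answer: 1 4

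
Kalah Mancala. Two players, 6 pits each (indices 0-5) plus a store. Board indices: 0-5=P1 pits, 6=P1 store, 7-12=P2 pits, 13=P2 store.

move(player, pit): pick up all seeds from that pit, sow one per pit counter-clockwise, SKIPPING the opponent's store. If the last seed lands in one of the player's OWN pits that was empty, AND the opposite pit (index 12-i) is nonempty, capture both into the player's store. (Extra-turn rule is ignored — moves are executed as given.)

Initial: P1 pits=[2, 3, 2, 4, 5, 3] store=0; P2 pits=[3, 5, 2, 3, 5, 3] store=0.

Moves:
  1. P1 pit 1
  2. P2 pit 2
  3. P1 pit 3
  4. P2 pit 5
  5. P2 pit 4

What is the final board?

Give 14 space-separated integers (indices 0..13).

Move 1: P1 pit1 -> P1=[2,0,3,5,6,3](0) P2=[3,5,2,3,5,3](0)
Move 2: P2 pit2 -> P1=[2,0,3,5,6,3](0) P2=[3,5,0,4,6,3](0)
Move 3: P1 pit3 -> P1=[2,0,3,0,7,4](1) P2=[4,6,0,4,6,3](0)
Move 4: P2 pit5 -> P1=[3,1,3,0,7,4](1) P2=[4,6,0,4,6,0](1)
Move 5: P2 pit4 -> P1=[4,2,4,1,7,4](1) P2=[4,6,0,4,0,1](2)

Answer: 4 2 4 1 7 4 1 4 6 0 4 0 1 2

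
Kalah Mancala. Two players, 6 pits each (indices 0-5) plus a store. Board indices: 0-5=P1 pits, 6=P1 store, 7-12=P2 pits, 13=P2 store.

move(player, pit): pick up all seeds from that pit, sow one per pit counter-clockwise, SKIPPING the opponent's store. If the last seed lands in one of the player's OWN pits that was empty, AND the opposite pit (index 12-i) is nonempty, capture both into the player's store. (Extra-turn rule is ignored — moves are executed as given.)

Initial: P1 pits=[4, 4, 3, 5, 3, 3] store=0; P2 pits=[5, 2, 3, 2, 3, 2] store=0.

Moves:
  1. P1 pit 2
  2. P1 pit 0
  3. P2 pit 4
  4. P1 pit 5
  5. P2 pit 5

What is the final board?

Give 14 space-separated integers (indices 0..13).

Answer: 2 6 1 7 5 0 1 6 3 4 2 0 0 2

Derivation:
Move 1: P1 pit2 -> P1=[4,4,0,6,4,4](0) P2=[5,2,3,2,3,2](0)
Move 2: P1 pit0 -> P1=[0,5,1,7,5,4](0) P2=[5,2,3,2,3,2](0)
Move 3: P2 pit4 -> P1=[1,5,1,7,5,4](0) P2=[5,2,3,2,0,3](1)
Move 4: P1 pit5 -> P1=[1,5,1,7,5,0](1) P2=[6,3,4,2,0,3](1)
Move 5: P2 pit5 -> P1=[2,6,1,7,5,0](1) P2=[6,3,4,2,0,0](2)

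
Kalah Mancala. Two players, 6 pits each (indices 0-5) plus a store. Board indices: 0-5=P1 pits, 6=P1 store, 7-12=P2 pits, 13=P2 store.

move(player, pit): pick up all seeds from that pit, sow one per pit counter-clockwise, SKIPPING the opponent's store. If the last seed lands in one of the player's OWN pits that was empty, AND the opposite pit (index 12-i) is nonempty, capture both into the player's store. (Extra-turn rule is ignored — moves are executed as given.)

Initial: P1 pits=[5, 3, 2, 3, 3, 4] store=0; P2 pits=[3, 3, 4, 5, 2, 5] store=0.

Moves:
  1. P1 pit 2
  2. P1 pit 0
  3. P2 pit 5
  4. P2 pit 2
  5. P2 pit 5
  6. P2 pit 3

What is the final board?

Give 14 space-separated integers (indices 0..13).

Move 1: P1 pit2 -> P1=[5,3,0,4,4,4](0) P2=[3,3,4,5,2,5](0)
Move 2: P1 pit0 -> P1=[0,4,1,5,5,5](0) P2=[3,3,4,5,2,5](0)
Move 3: P2 pit5 -> P1=[1,5,2,6,5,5](0) P2=[3,3,4,5,2,0](1)
Move 4: P2 pit2 -> P1=[1,5,2,6,5,5](0) P2=[3,3,0,6,3,1](2)
Move 5: P2 pit5 -> P1=[1,5,2,6,5,5](0) P2=[3,3,0,6,3,0](3)
Move 6: P2 pit3 -> P1=[2,6,3,6,5,5](0) P2=[3,3,0,0,4,1](4)

Answer: 2 6 3 6 5 5 0 3 3 0 0 4 1 4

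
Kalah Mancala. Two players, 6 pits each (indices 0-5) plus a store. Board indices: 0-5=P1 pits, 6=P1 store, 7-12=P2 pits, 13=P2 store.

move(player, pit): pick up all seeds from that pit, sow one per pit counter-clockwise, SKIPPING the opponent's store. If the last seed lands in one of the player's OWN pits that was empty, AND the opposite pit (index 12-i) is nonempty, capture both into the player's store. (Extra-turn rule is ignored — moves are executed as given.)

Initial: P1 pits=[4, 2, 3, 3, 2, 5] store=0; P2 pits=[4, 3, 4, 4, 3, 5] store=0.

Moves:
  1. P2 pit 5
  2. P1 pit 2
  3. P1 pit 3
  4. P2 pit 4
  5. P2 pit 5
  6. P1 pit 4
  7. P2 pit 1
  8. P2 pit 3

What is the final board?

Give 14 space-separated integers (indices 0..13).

Answer: 7 4 0 0 0 8 3 6 0 5 0 2 2 5

Derivation:
Move 1: P2 pit5 -> P1=[5,3,4,4,2,5](0) P2=[4,3,4,4,3,0](1)
Move 2: P1 pit2 -> P1=[5,3,0,5,3,6](1) P2=[4,3,4,4,3,0](1)
Move 3: P1 pit3 -> P1=[5,3,0,0,4,7](2) P2=[5,4,4,4,3,0](1)
Move 4: P2 pit4 -> P1=[6,3,0,0,4,7](2) P2=[5,4,4,4,0,1](2)
Move 5: P2 pit5 -> P1=[6,3,0,0,4,7](2) P2=[5,4,4,4,0,0](3)
Move 6: P1 pit4 -> P1=[6,3,0,0,0,8](3) P2=[6,5,4,4,0,0](3)
Move 7: P2 pit1 -> P1=[6,3,0,0,0,8](3) P2=[6,0,5,5,1,1](4)
Move 8: P2 pit3 -> P1=[7,4,0,0,0,8](3) P2=[6,0,5,0,2,2](5)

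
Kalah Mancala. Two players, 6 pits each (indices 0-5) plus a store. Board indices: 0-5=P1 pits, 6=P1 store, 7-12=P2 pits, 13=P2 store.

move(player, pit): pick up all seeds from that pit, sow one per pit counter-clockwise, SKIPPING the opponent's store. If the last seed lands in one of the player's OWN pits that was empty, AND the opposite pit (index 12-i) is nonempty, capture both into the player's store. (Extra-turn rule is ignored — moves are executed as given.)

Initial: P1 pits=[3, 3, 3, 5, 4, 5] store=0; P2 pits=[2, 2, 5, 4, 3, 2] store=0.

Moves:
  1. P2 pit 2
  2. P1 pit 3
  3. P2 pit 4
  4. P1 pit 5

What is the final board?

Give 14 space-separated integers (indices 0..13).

Answer: 5 4 3 0 5 0 2 4 4 1 6 1 4 2

Derivation:
Move 1: P2 pit2 -> P1=[4,3,3,5,4,5](0) P2=[2,2,0,5,4,3](1)
Move 2: P1 pit3 -> P1=[4,3,3,0,5,6](1) P2=[3,3,0,5,4,3](1)
Move 3: P2 pit4 -> P1=[5,4,3,0,5,6](1) P2=[3,3,0,5,0,4](2)
Move 4: P1 pit5 -> P1=[5,4,3,0,5,0](2) P2=[4,4,1,6,1,4](2)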